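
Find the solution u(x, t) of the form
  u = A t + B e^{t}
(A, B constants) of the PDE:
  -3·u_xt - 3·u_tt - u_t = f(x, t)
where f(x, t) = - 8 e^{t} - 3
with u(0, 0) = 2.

Substitute the ansatz u = A t + B e^{t} into the left-hand side.
Derivatives of the ansatz:
  u_xt = 0
  u_tt = B e^{t}
  u_t = A + B e^{t}
Term by term:
  -3·u_xt = 0
  -3·u_tt = - 3 B e^{t}
  -u_t = - A - B e^{t}
So the left-hand side equals
  - A - 4 B e^{t}
This must equal f(x, t) = - 8 e^{t} - 3 identically.
Matching coefficients of the independent functions:
  [constant term]:  - A = -3
  [e^{t}]:  - 4 B = -8
Solving: A = 3, B = 2.
Check against the point condition:
  u(0, 0) = 2  ⟹  B = 2  ✓
Hence u(x, t) = 3 t + 2 e^{t}.

Answer: u(x, t) = 3 t + 2 e^{t}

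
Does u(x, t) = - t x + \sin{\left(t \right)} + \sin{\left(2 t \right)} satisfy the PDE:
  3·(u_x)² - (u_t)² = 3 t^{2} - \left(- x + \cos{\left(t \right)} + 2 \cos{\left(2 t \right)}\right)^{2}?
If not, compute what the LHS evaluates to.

Evaluate each term of the left-hand side for u = - t x + \sin{\left(t \right)} + \sin{\left(2 t \right)}.
Derivatives:
  u_x = - t
  u_t = - x + \cos{\left(t \right)} + 2 \cos{\left(2 t \right)}
Terms:
  3·(u_x)² = 3 t^{2}
  -(u_t)² = - \left(- x + \cos{\left(t \right)} + 2 \cos{\left(2 t \right)}\right)^{2}
Sum: LHS = 3 t^{2} - \left(- x + \cos{\left(t \right)} + 2 \cos{\left(2 t \right)}\right)^{2}
This is exactly the given right-hand side, so u is a solution.

Answer: Yes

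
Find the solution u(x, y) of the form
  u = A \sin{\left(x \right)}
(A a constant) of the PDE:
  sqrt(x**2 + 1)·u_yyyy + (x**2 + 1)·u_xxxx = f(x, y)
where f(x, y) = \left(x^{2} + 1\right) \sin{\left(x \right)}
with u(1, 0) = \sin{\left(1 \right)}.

Substitute the ansatz u = A \sin{\left(x \right)} into the left-hand side.
Derivatives of the ansatz:
  u_yyyy = 0
  u_xxxx = A \sin{\left(x \right)}
Term by term:
  sqrt(x**2 + 1)·u_yyyy = 0
  (x**2 + 1)·u_xxxx = A x^{2} \sin{\left(x \right)} + A \sin{\left(x \right)}
So the left-hand side equals
  A x^{2} \sin{\left(x \right)} + A \sin{\left(x \right)}
This must equal f(x, y) identically; expanded, f = x^{2} \sin{\left(x \right)} + \sin{\left(x \right)}.
Matching coefficients of the independent functions:
  [x^{2} \sin{\left(x \right)}, \sin{\left(x \right)}]:  A = 1
Solving: A = 1.
Check against the point condition:
  u(1, 0) = \sin{\left(1 \right)}  ⟹  A \sin{\left(1 \right)} = \sin{\left(1 \right)}  ✓
Hence u(x, y) = \sin{\left(x \right)}.

Answer: u(x, y) = \sin{\left(x \right)}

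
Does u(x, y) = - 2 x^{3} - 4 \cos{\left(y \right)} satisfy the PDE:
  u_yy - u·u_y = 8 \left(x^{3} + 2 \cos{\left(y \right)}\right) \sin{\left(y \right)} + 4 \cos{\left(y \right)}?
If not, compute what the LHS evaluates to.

Evaluate each term of the left-hand side for u = - 2 x^{3} - 4 \cos{\left(y \right)}.
Derivatives:
  u_yy = 4 \cos{\left(y \right)}
  u_y = 4 \sin{\left(y \right)}
Terms:
  u_yy = 4 \cos{\left(y \right)}
  -u·u_y = 8 \left(x^{3} + 2 \cos{\left(y \right)}\right) \sin{\left(y \right)}
Sum: LHS = 8 \left(x^{3} + 2 \cos{\left(y \right)}\right) \sin{\left(y \right)} + 4 \cos{\left(y \right)}
This is exactly the given right-hand side, so u is a solution.

Answer: Yes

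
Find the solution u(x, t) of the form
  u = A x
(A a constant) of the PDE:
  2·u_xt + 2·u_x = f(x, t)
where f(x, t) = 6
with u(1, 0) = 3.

Substitute the ansatz u = A x into the left-hand side.
Derivatives of the ansatz:
  u_xt = 0
  u_x = A
Term by term:
  2·u_xt = 0
  2·u_x = 2 A
So the left-hand side equals
  2 A
This must equal f(x, t) = 6 identically.
Matching coefficients of the independent functions:
  [constant term]:  2 A = 6
Solving: A = 3.
Check against the point condition:
  u(1, 0) = 3  ⟹  A = 3  ✓
Hence u(x, t) = 3 x.

Answer: u(x, t) = 3 x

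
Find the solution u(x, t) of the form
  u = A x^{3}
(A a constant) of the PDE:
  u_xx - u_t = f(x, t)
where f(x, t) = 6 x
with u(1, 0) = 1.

Substitute the ansatz u = A x^{3} into the left-hand side.
Derivatives of the ansatz:
  u_xx = 6 A x
  u_t = 0
Term by term:
  u_xx = 6 A x
  -u_t = 0
So the left-hand side equals
  6 A x
This must equal f(x, t) = 6 x identically.
Matching coefficients of the independent functions:
  [x]:  6 A = 6
Solving: A = 1.
Check against the point condition:
  u(1, 0) = 1  ⟹  A = 1  ✓
Hence u(x, t) = x^{3}.

Answer: u(x, t) = x^{3}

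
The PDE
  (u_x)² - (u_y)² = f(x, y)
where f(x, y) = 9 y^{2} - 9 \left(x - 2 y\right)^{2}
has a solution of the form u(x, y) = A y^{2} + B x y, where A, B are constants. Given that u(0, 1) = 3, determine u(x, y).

Substitute the ansatz u = A y^{2} + B x y into the left-hand side.
Derivatives of the ansatz:
  u_x = B y
  u_y = 2 A y + B x
Term by term:
  (u_x)² = B^{2} y^{2}
  -(u_y)² = - 4 A^{2} y^{2} - 4 A B x y - B^{2} x^{2}
So the left-hand side equals
  - 4 A^{2} y^{2} - 4 A B x y - B^{2} x^{2} + B^{2} y^{2}
This must equal f(x, y) identically; expanded, f = - 9 x^{2} + 36 x y - 27 y^{2}.
Matching coefficients of the independent functions:
  [x^{2}]:  - B^{2} = -9
  [y^{2}]:  - 4 A^{2} + B^{2} = -27
  [x y]:  - 4 A B = 36
These equations allow (A, B) = (-3, 3) or (3, -3).
Impose the point condition(s):
  u(0, 1) = 3  ⟹  A = 3
Only A = 3, B = -3 satisfies everything.
Hence u(x, y) = - 3 x y + 3 y^{2}.

Answer: u(x, y) = - 3 x y + 3 y^{2}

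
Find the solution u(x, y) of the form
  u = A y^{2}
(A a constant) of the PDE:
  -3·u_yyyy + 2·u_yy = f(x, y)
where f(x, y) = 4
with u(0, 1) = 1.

Substitute the ansatz u = A y^{2} into the left-hand side.
Derivatives of the ansatz:
  u_yyyy = 0
  u_yy = 2 A
Term by term:
  -3·u_yyyy = 0
  2·u_yy = 4 A
So the left-hand side equals
  4 A
This must equal f(x, y) = 4 identically.
Matching coefficients of the independent functions:
  [constant term]:  4 A = 4
Solving: A = 1.
Check against the point condition:
  u(0, 1) = 1  ⟹  A = 1  ✓
Hence u(x, y) = y^{2}.

Answer: u(x, y) = y^{2}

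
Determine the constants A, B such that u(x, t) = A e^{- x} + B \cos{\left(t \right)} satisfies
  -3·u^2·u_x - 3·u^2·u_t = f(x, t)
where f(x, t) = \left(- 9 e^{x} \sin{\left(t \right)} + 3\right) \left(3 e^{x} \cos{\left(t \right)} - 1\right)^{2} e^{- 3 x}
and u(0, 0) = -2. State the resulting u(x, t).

Answer: u(x, t) = - 3 \cos{\left(t \right)} + e^{- x}

Derivation:
Substitute the ansatz u = A e^{- x} + B \cos{\left(t \right)} into the left-hand side.
Derivatives of the ansatz:
  u_x = - A e^{- x}
  u_t = - B \sin{\left(t \right)}
Term by term:
  -3·u^2·u_x = 3 A^{3} e^{- 3 x} + 6 A^{2} B e^{- 2 x} \cos{\left(t \right)} + 3 A B^{2} e^{- x} \cos^{2}{\left(t \right)}
  -3·u^2·u_t = 3 A^{2} B e^{- 2 x} \sin{\left(t \right)} + 6 A B^{2} e^{- x} \sin{\left(t \right)} \cos{\left(t \right)} + 3 B^{3} \sin{\left(t \right)} \cos^{2}{\left(t \right)}
So the left-hand side equals
  3 A^{3} e^{- 3 x} + 3 A^{2} B e^{- 2 x} \sin{\left(t \right)} + 6 A^{2} B e^{- 2 x} \cos{\left(t \right)} + 6 A B^{2} e^{- x} \sin{\left(t \right)} \cos{\left(t \right)} + 3 A B^{2} e^{- x} \cos^{2}{\left(t \right)} + 3 B^{3} \sin{\left(t \right)} \cos^{2}{\left(t \right)}
This must equal f(x, t) identically; expanded, f = - 81 \sin{\left(t \right)} \cos^{2}{\left(t \right)} + 54 e^{- x} \sin{\left(t \right)} \cos{\left(t \right)} + 27 e^{- x} \cos^{2}{\left(t \right)} - 9 e^{- 2 x} \sin{\left(t \right)} - 18 e^{- 2 x} \cos{\left(t \right)} + 3 e^{- 3 x}.
Matching coefficients of the independent functions:
  [e^{- 2 x} \sin{\left(t \right)}]:  3 A^{2} B = -9
  [e^{- 2 x} \cos{\left(t \right)}]:  6 A^{2} B = -18
  [e^{- x} \cos^{2}{\left(t \right)}]:  3 A B^{2} = 27
  [\sin{\left(t \right)} \cos^{2}{\left(t \right)}]:  3 B^{3} = -81
  [e^{- x} \sin{\left(t \right)} \cos{\left(t \right)}]:  6 A B^{2} = 54
  [e^{- 3 x}]:  3 A^{3} = 3
Solving: A = 1, B = -3.
Check against the point condition:
  u(0, 0) = -2  ⟹  A + B = -2  ✓
Hence u(x, t) = - 3 \cos{\left(t \right)} + e^{- x}.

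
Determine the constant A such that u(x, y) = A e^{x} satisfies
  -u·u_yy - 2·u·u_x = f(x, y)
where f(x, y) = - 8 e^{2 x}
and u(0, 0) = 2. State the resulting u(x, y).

Substitute the ansatz u = A e^{x} into the left-hand side.
Derivatives of the ansatz:
  u_yy = 0
  u_x = A e^{x}
Term by term:
  -u·u_yy = 0
  -2·u·u_x = - 2 A^{2} e^{2 x}
So the left-hand side equals
  - 2 A^{2} e^{2 x}
This must equal f(x, y) = - 8 e^{2 x} identically.
Matching coefficients of the independent functions:
  [e^{2 x}]:  - 2 A^{2} = -8
These equations allow (A) = (-2) or (2).
Impose the point condition(s):
  u(0, 0) = 2  ⟹  A = 2
Only A = 2 satisfies everything.
Hence u(x, y) = 2 e^{x}.

Answer: u(x, y) = 2 e^{x}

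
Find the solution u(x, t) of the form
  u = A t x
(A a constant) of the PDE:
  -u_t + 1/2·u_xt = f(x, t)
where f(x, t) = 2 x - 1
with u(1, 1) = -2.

Substitute the ansatz u = A t x into the left-hand side.
Derivatives of the ansatz:
  u_t = A x
  u_xt = A
Term by term:
  -u_t = - A x
  1/2·u_xt = \frac{A}{2}
So the left-hand side equals
  - A x + \frac{A}{2}
This must equal f(x, t) = 2 x - 1 identically.
Matching coefficients of the independent functions:
  [constant term]:  \frac{A}{2} = -1
  [x]:  - A = 2
Solving: A = -2.
Check against the point condition:
  u(1, 1) = -2  ⟹  A = -2  ✓
Hence u(x, t) = - 2 t x.

Answer: u(x, t) = - 2 t x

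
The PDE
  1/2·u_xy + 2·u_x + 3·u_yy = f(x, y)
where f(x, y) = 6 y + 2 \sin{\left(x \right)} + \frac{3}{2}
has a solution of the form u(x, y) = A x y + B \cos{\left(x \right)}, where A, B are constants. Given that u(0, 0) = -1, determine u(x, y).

Substitute the ansatz u = A x y + B \cos{\left(x \right)} into the left-hand side.
Derivatives of the ansatz:
  u_xy = A
  u_x = A y - B \sin{\left(x \right)}
  u_yy = 0
Term by term:
  1/2·u_xy = \frac{A}{2}
  2·u_x = 2 A y - 2 B \sin{\left(x \right)}
  3·u_yy = 0
So the left-hand side equals
  2 A y + \frac{A}{2} - 2 B \sin{\left(x \right)}
This must equal f(x, y) = 6 y + 2 \sin{\left(x \right)} + \frac{3}{2} identically.
Matching coefficients of the independent functions:
  [constant term]:  \frac{A}{2} = \frac{3}{2}
  [y]:  2 A = 6
  [\sin{\left(x \right)}]:  - 2 B = 2
Solving: A = 3, B = -1.
Check against the point condition:
  u(0, 0) = -1  ⟹  B = -1  ✓
Hence u(x, y) = 3 x y - \cos{\left(x \right)}.

Answer: u(x, y) = 3 x y - \cos{\left(x \right)}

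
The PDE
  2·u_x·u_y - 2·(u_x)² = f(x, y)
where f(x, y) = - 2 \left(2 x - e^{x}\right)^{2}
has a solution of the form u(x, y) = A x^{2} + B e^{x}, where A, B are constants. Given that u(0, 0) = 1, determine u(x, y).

Substitute the ansatz u = A x^{2} + B e^{x} into the left-hand side.
Derivatives of the ansatz:
  u_x = 2 A x + B e^{x}
  u_y = 0
Term by term:
  2·u_x·u_y = 0
  -2·(u_x)² = - 8 A^{2} x^{2} - 8 A B x e^{x} - 2 B^{2} e^{2 x}
So the left-hand side equals
  - 8 A^{2} x^{2} - 8 A B x e^{x} - 2 B^{2} e^{2 x}
This must equal f(x, y) identically; expanded, f = - 8 x^{2} + 8 x e^{x} - 2 e^{2 x}.
Matching coefficients of the independent functions:
  [x^{2}]:  - 8 A^{2} = -8
  [x e^{x}]:  - 8 A B = 8
  [e^{2 x}]:  - 2 B^{2} = -2
These equations allow (A, B) = (-1, 1) or (1, -1).
Impose the point condition(s):
  u(0, 0) = 1  ⟹  B = 1
Only A = -1, B = 1 satisfies everything.
Hence u(x, y) = - x^{2} + e^{x}.

Answer: u(x, y) = - x^{2} + e^{x}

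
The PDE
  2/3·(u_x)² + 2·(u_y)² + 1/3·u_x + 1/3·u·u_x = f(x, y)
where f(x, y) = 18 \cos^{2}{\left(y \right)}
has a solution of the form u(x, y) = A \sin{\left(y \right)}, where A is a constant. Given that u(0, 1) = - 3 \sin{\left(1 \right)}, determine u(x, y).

Substitute the ansatz u = A \sin{\left(y \right)} into the left-hand side.
Derivatives of the ansatz:
  u_x = 0
  u_y = A \cos{\left(y \right)}
Term by term:
  2/3·(u_x)² = 0
  2·(u_y)² = 2 A^{2} \cos^{2}{\left(y \right)}
  1/3·u_x = 0
  1/3·u·u_x = 0
So the left-hand side equals
  2 A^{2} \cos^{2}{\left(y \right)}
This must equal f(x, y) = 18 \cos^{2}{\left(y \right)} identically.
Matching coefficients of the independent functions:
  [\cos^{2}{\left(y \right)}]:  2 A^{2} = 18
These equations allow (A) = (-3) or (3).
Impose the point condition(s):
  u(0, 1) = - 3 \sin{\left(1 \right)}  ⟹  A \sin{\left(1 \right)} = - 3 \sin{\left(1 \right)}
Only A = -3 satisfies everything.
Hence u(x, y) = - 3 \sin{\left(y \right)}.

Answer: u(x, y) = - 3 \sin{\left(y \right)}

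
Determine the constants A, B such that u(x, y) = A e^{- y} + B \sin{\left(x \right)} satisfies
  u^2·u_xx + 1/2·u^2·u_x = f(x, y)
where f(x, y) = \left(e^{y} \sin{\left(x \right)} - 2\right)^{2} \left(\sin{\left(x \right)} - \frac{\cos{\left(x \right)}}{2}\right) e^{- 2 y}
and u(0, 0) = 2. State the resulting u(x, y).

Substitute the ansatz u = A e^{- y} + B \sin{\left(x \right)} into the left-hand side.
Derivatives of the ansatz:
  u_xx = - B \sin{\left(x \right)}
  u_x = B \cos{\left(x \right)}
Term by term:
  u^2·u_xx = - A^{2} B e^{- 2 y} \sin{\left(x \right)} - 2 A B^{2} e^{- y} \sin^{2}{\left(x \right)} - B^{3} \sin^{3}{\left(x \right)}
  1/2·u^2·u_x = \frac{A^{2} B e^{- 2 y} \cos{\left(x \right)}}{2} + A B^{2} e^{- y} \sin{\left(x \right)} \cos{\left(x \right)} + \frac{B^{3} \sin^{2}{\left(x \right)} \cos{\left(x \right)}}{2}
So the left-hand side equals
  - A^{2} B e^{- 2 y} \sin{\left(x \right)} + \frac{A^{2} B e^{- 2 y} \cos{\left(x \right)}}{2} - 2 A B^{2} e^{- y} \sin^{2}{\left(x \right)} + A B^{2} e^{- y} \sin{\left(x \right)} \cos{\left(x \right)} - B^{3} \sin^{3}{\left(x \right)} + \frac{B^{3} \sin^{2}{\left(x \right)} \cos{\left(x \right)}}{2}
This must equal f(x, y) identically; expanded, f = \sin^{3}{\left(x \right)} - \frac{\sin^{2}{\left(x \right)} \cos{\left(x \right)}}{2} - 4 e^{- y} \sin^{2}{\left(x \right)} + 2 e^{- y} \sin{\left(x \right)} \cos{\left(x \right)} + 4 e^{- 2 y} \sin{\left(x \right)} - 2 e^{- 2 y} \cos{\left(x \right)}.
Matching coefficients of the independent functions:
  [e^{- 2 y} \sin{\left(x \right)}]:  - A^{2} B = 4
  [e^{- 2 y} \cos{\left(x \right)}]:  \frac{A^{2} B}{2} = -2
  [e^{- y} \sin^{2}{\left(x \right)}]:  - 2 A B^{2} = -4
  [\sin^{2}{\left(x \right)} \cos{\left(x \right)}]:  \frac{B^{3}}{2} = - \frac{1}{2}
  [e^{- y} \sin{\left(x \right)} \cos{\left(x \right)}]:  A B^{2} = 2
  [\sin^{3}{\left(x \right)}]:  - B^{3} = 1
Solving: A = 2, B = -1.
Check against the point condition:
  u(0, 0) = 2  ⟹  A = 2  ✓
Hence u(x, y) = - \sin{\left(x \right)} + 2 e^{- y}.

Answer: u(x, y) = - \sin{\left(x \right)} + 2 e^{- y}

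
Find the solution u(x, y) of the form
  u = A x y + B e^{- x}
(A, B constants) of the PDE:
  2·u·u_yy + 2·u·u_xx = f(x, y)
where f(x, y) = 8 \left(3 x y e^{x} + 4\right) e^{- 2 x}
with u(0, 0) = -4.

Answer: u(x, y) = - 3 x y - 4 e^{- x}

Derivation:
Substitute the ansatz u = A x y + B e^{- x} into the left-hand side.
Derivatives of the ansatz:
  u_yy = 0
  u_xx = B e^{- x}
Term by term:
  2·u·u_yy = 0
  2·u·u_xx = 2 A B x y e^{- x} + 2 B^{2} e^{- 2 x}
So the left-hand side equals
  2 A B x y e^{- x} + 2 B^{2} e^{- 2 x}
This must equal f(x, y) identically; expanded, f = 24 x y e^{- x} + 32 e^{- 2 x}.
Matching coefficients of the independent functions:
  [x y e^{- x}]:  2 A B = 24
  [e^{- 2 x}]:  2 B^{2} = 32
These equations allow (A, B) = (-3, -4) or (3, 4).
Impose the point condition(s):
  u(0, 0) = -4  ⟹  B = -4
Only A = -3, B = -4 satisfies everything.
Hence u(x, y) = - 3 x y - 4 e^{- x}.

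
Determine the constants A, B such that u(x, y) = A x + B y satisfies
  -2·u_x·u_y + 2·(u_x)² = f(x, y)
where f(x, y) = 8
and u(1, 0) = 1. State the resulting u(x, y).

Substitute the ansatz u = A x + B y into the left-hand side.
Derivatives of the ansatz:
  u_x = A
  u_y = B
Term by term:
  -2·u_x·u_y = - 2 A B
  2·(u_x)² = 2 A^{2}
So the left-hand side equals
  2 A^{2} - 2 A B
This must equal f(x, y) = 8 identically.
Matching coefficients of the independent functions:
  [constant term]:  2 A^{2} - 2 A B = 8
These equations do not fix every constant; impose the point condition(s):
  u(1, 0) = 1  ⟹  A = 1
Solving the combined system: A = 1, B = -3.
Hence u(x, y) = x - 3 y.

Answer: u(x, y) = x - 3 y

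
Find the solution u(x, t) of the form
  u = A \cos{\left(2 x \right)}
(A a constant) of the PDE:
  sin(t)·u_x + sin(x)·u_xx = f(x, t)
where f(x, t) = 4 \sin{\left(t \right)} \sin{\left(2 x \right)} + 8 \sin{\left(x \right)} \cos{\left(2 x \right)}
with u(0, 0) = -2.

Substitute the ansatz u = A \cos{\left(2 x \right)} into the left-hand side.
Derivatives of the ansatz:
  u_x = - 2 A \sin{\left(2 x \right)}
  u_xx = - 4 A \cos{\left(2 x \right)}
Term by term:
  sin(t)·u_x = - 2 A \sin{\left(t \right)} \sin{\left(2 x \right)}
  sin(x)·u_xx = - 4 A \sin{\left(x \right)} \cos{\left(2 x \right)}
So the left-hand side equals
  - 2 A \sin{\left(t \right)} \sin{\left(2 x \right)} - 4 A \sin{\left(x \right)} \cos{\left(2 x \right)}
This must equal f(x, t) = 4 \sin{\left(t \right)} \sin{\left(2 x \right)} + 8 \sin{\left(x \right)} \cos{\left(2 x \right)} identically.
Matching coefficients of the independent functions:
  [\sin{\left(t \right)} \sin{\left(2 x \right)}]:  - 2 A = 4
  [\sin{\left(x \right)} \cos{\left(2 x \right)}]:  - 4 A = 8
Solving: A = -2.
Check against the point condition:
  u(0, 0) = -2  ⟹  A = -2  ✓
Hence u(x, t) = - 2 \cos{\left(2 x \right)}.

Answer: u(x, t) = - 2 \cos{\left(2 x \right)}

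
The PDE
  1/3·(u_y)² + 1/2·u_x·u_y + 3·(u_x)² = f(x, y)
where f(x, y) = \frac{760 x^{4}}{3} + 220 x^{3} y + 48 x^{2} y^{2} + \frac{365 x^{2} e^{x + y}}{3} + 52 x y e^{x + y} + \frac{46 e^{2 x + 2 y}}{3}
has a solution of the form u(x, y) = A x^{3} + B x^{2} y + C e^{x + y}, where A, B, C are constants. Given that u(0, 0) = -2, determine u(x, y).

Substitute the ansatz u = A x^{3} + B x^{2} y + C e^{x + y} into the left-hand side.
Derivatives of the ansatz:
  u_y = B x^{2} + C e^{x} e^{y}
  u_x = 3 A x^{2} + 2 B x y + C e^{x} e^{y}
Term by term:
  1/3·(u_y)² = \frac{B^{2} x^{4}}{3} + \frac{2 B C x^{2} e^{x} e^{y}}{3} + \frac{C^{2} e^{2 x} e^{2 y}}{3}
  1/2·u_x·u_y = \frac{3 A B x^{4}}{2} + \frac{3 A C x^{2} e^{x} e^{y}}{2} + B^{2} x^{3} y + \frac{B C x^{2} e^{x} e^{y}}{2} + B C x y e^{x} e^{y} + \frac{C^{2} e^{2 x} e^{2 y}}{2}
  3·(u_x)² = 27 A^{2} x^{4} + 36 A B x^{3} y + 18 A C x^{2} e^{x} e^{y} + 12 B^{2} x^{2} y^{2} + 12 B C x y e^{x} e^{y} + 3 C^{2} e^{2 x} e^{2 y}
So the left-hand side equals
  27 A^{2} x^{4} + \frac{3 A B x^{4}}{2} + 36 A B x^{3} y + \frac{39 A C x^{2} e^{x} e^{y}}{2} + \frac{B^{2} x^{4}}{3} + B^{2} x^{3} y + 12 B^{2} x^{2} y^{2} + \frac{7 B C x^{2} e^{x} e^{y}}{6} + 13 B C x y e^{x} e^{y} + \frac{23 C^{2} e^{2 x} e^{2 y}}{6}
This must equal f(x, y) identically; expanded, f = \frac{760 x^{4}}{3} + 220 x^{3} y + 48 x^{2} y^{2} + \frac{365 x^{2} e^{x} e^{y}}{3} + 52 x y e^{x} e^{y} + \frac{46 e^{2 x} e^{2 y}}{3}.
Matching coefficients of the independent functions:
  [x^{4}]:  27 A^{2} + \frac{3 A B}{2} + \frac{B^{2}}{3} = \frac{760}{3}
  [x^{2} y^{2}]:  12 B^{2} = 48
  [x^{3} y]:  36 A B + B^{2} = 220
  [e^{2 x} e^{2 y}]:  \frac{23 C^{2}}{6} = \frac{46}{3}
  [x^{2} e^{x} e^{y}]:  \frac{39 A C}{2} + \frac{7 B C}{6} = \frac{365}{3}
  [x y e^{x} e^{y}]:  13 B C = 52
These equations allow (A, B, C) = (-3, -2, -2) or (3, 2, 2).
Impose the point condition(s):
  u(0, 0) = -2  ⟹  C = -2
Only A = -3, B = -2, C = -2 satisfies everything.
Hence u(x, y) = - 3 x^{3} - 2 x^{2} y - 2 e^{x + y}.

Answer: u(x, y) = - 3 x^{3} - 2 x^{2} y - 2 e^{x + y}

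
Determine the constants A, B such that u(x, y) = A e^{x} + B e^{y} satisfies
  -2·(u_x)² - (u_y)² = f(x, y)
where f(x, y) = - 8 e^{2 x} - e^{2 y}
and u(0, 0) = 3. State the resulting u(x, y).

Answer: u(x, y) = 2 e^{x} + e^{y}

Derivation:
Substitute the ansatz u = A e^{x} + B e^{y} into the left-hand side.
Derivatives of the ansatz:
  u_x = A e^{x}
  u_y = B e^{y}
Term by term:
  -2·(u_x)² = - 2 A^{2} e^{2 x}
  -(u_y)² = - B^{2} e^{2 y}
So the left-hand side equals
  - 2 A^{2} e^{2 x} - B^{2} e^{2 y}
This must equal f(x, y) = - 8 e^{2 x} - e^{2 y} identically.
Matching coefficients of the independent functions:
  [e^{2 x}]:  - 2 A^{2} = -8
  [e^{2 y}]:  - B^{2} = -1
These equations allow (A, B) = (-2, -1) or (-2, 1) or (2, -1) or (2, 1).
Impose the point condition(s):
  u(0, 0) = 3  ⟹  A + B = 3
Only A = 2, B = 1 satisfies everything.
Hence u(x, y) = 2 e^{x} + e^{y}.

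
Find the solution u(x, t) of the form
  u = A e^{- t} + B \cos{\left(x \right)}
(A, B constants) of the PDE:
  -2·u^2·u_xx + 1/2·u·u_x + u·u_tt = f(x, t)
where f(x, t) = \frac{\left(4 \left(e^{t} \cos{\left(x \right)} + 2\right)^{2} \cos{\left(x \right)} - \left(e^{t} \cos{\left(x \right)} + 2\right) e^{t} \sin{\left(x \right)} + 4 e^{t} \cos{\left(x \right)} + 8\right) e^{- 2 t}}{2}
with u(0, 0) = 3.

Substitute the ansatz u = A e^{- t} + B \cos{\left(x \right)} into the left-hand side.
Derivatives of the ansatz:
  u_xx = - B \cos{\left(x \right)}
  u_x = - B \sin{\left(x \right)}
  u_tt = A e^{- t}
Term by term:
  -2·u^2·u_xx = 2 A^{2} B e^{- 2 t} \cos{\left(x \right)} + 4 A B^{2} e^{- t} \cos^{2}{\left(x \right)} + 2 B^{3} \cos^{3}{\left(x \right)}
  1/2·u·u_x = - \frac{A B e^{- t} \sin{\left(x \right)}}{2} - \frac{B^{2} \sin{\left(x \right)} \cos{\left(x \right)}}{2}
  u·u_tt = A^{2} e^{- 2 t} + A B e^{- t} \cos{\left(x \right)}
So the left-hand side equals
  2 A^{2} B e^{- 2 t} \cos{\left(x \right)} + A^{2} e^{- 2 t} + 4 A B^{2} e^{- t} \cos^{2}{\left(x \right)} - \frac{A B e^{- t} \sin{\left(x \right)}}{2} + A B e^{- t} \cos{\left(x \right)} + 2 B^{3} \cos^{3}{\left(x \right)} - \frac{B^{2} \sin{\left(x \right)} \cos{\left(x \right)}}{2}
This must equal f(x, t) identically; expanded, f = - \frac{\sin{\left(x \right)} \cos{\left(x \right)}}{2} + 2 \cos^{3}{\left(x \right)} - e^{- t} \sin{\left(x \right)} + 8 e^{- t} \cos^{2}{\left(x \right)} + 2 e^{- t} \cos{\left(x \right)} + 8 e^{- 2 t} \cos{\left(x \right)} + 4 e^{- 2 t}.
Matching coefficients of the independent functions:
  [e^{- 2 t} \cos{\left(x \right)}]:  2 A^{2} B = 8
  [e^{- t} \sin{\left(x \right)}]:  - \frac{A B}{2} = -1
  [e^{- t} \cos{\left(x \right)}]:  A B = 2
  [e^{- t} \cos^{2}{\left(x \right)}]:  4 A B^{2} = 8
  [\sin{\left(x \right)} \cos{\left(x \right)}]:  - \frac{B^{2}}{2} = - \frac{1}{2}
  [e^{- 2 t}]:  A^{2} = 4
  [\cos^{3}{\left(x \right)}]:  2 B^{3} = 2
Solving: A = 2, B = 1.
Check against the point condition:
  u(0, 0) = 3  ⟹  A + B = 3  ✓
Hence u(x, t) = \cos{\left(x \right)} + 2 e^{- t}.

Answer: u(x, t) = \cos{\left(x \right)} + 2 e^{- t}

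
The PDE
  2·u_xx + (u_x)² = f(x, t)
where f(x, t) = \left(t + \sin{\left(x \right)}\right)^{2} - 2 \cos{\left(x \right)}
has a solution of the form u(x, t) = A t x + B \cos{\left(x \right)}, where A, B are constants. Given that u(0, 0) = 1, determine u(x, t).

Answer: u(x, t) = - t x + \cos{\left(x \right)}

Derivation:
Substitute the ansatz u = A t x + B \cos{\left(x \right)} into the left-hand side.
Derivatives of the ansatz:
  u_xx = - B \cos{\left(x \right)}
  u_x = A t - B \sin{\left(x \right)}
Term by term:
  2·u_xx = - 2 B \cos{\left(x \right)}
  (u_x)² = A^{2} t^{2} - 2 A B t \sin{\left(x \right)} + B^{2} \sin^{2}{\left(x \right)}
So the left-hand side equals
  A^{2} t^{2} - 2 A B t \sin{\left(x \right)} + B^{2} \sin^{2}{\left(x \right)} - 2 B \cos{\left(x \right)}
This must equal f(x, t) identically; expanded, f = t^{2} + 2 t \sin{\left(x \right)} + \sin^{2}{\left(x \right)} - 2 \cos{\left(x \right)}.
Matching coefficients of the independent functions:
  [t^{2}]:  A^{2} = 1
  [t \sin{\left(x \right)}]:  - 2 A B = 2
  [\sin^{2}{\left(x \right)}]:  B^{2} = 1
  [\cos{\left(x \right)}]:  - 2 B = -2
Solving: A = -1, B = 1.
Check against the point condition:
  u(0, 0) = 1  ⟹  B = 1  ✓
Hence u(x, t) = - t x + \cos{\left(x \right)}.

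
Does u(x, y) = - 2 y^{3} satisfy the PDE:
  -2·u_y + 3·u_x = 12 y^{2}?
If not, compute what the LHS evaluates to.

Answer: Yes

Derivation:
Evaluate each term of the left-hand side for u = - 2 y^{3}.
Derivatives:
  u_y = - 6 y^{2}
  u_x = 0
Terms:
  -2·u_y = 12 y^{2}
  3·u_x = 0
Sum: LHS = 12 y^{2}
This is exactly the given right-hand side, so u is a solution.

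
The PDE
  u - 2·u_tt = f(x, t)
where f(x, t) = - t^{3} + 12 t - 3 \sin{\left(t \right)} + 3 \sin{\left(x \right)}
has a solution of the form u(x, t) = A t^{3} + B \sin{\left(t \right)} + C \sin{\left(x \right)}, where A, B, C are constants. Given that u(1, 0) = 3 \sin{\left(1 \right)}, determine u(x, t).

Substitute the ansatz u = A t^{3} + B \sin{\left(t \right)} + C \sin{\left(x \right)} into the left-hand side.
Derivatives of the ansatz:
  u_tt = 6 A t - B \sin{\left(t \right)}
Term by term:
  u = A t^{3} + B \sin{\left(t \right)} + C \sin{\left(x \right)}
  -2·u_tt = - 12 A t + 2 B \sin{\left(t \right)}
So the left-hand side equals
  A t^{3} - 12 A t + 3 B \sin{\left(t \right)} + C \sin{\left(x \right)}
This must equal f(x, t) = - t^{3} + 12 t - 3 \sin{\left(t \right)} + 3 \sin{\left(x \right)} identically.
Matching coefficients of the independent functions:
  [t]:  - 12 A = 12
  [t^{3}]:  A = -1
  [\sin{\left(t \right)}]:  3 B = -3
  [\sin{\left(x \right)}]:  C = 3
Solving: A = -1, B = -1, C = 3.
Check against the point condition:
  u(1, 0) = 3 \sin{\left(1 \right)}  ⟹  C \sin{\left(1 \right)} = 3 \sin{\left(1 \right)}  ✓
Hence u(x, t) = - t^{3} - \sin{\left(t \right)} + 3 \sin{\left(x \right)}.

Answer: u(x, t) = - t^{3} - \sin{\left(t \right)} + 3 \sin{\left(x \right)}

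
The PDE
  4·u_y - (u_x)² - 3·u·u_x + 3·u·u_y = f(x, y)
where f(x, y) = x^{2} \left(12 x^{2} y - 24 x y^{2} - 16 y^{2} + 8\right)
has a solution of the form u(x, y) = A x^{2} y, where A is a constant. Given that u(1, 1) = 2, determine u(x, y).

Substitute the ansatz u = A x^{2} y into the left-hand side.
Derivatives of the ansatz:
  u_y = A x^{2}
  u_x = 2 A x y
Term by term:
  4·u_y = 4 A x^{2}
  -(u_x)² = - 4 A^{2} x^{2} y^{2}
  -3·u·u_x = - 6 A^{2} x^{3} y^{2}
  3·u·u_y = 3 A^{2} x^{4} y
So the left-hand side equals
  3 A^{2} x^{4} y - 6 A^{2} x^{3} y^{2} - 4 A^{2} x^{2} y^{2} + 4 A x^{2}
This must equal f(x, y) identically; expanded, f = 12 x^{4} y - 24 x^{3} y^{2} - 16 x^{2} y^{2} + 8 x^{2}.
Matching coefficients of the independent functions:
  [x^{2}]:  4 A = 8
  [x^{2} y^{2}]:  - 4 A^{2} = -16
  [x^{3} y^{2}]:  - 6 A^{2} = -24
  [x^{4} y]:  3 A^{2} = 12
Solving: A = 2.
Check against the point condition:
  u(1, 1) = 2  ⟹  A = 2  ✓
Hence u(x, y) = 2 x^{2} y.

Answer: u(x, y) = 2 x^{2} y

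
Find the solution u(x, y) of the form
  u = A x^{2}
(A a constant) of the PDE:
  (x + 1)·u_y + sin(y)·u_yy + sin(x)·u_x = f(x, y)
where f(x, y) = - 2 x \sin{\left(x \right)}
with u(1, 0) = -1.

Substitute the ansatz u = A x^{2} into the left-hand side.
Derivatives of the ansatz:
  u_y = 0
  u_yy = 0
  u_x = 2 A x
Term by term:
  (x + 1)·u_y = 0
  sin(y)·u_yy = 0
  sin(x)·u_x = 2 A x \sin{\left(x \right)}
So the left-hand side equals
  2 A x \sin{\left(x \right)}
This must equal f(x, y) = - 2 x \sin{\left(x \right)} identically.
Matching coefficients of the independent functions:
  [x \sin{\left(x \right)}]:  2 A = -2
Solving: A = -1.
Check against the point condition:
  u(1, 0) = -1  ⟹  A = -1  ✓
Hence u(x, y) = - x^{2}.

Answer: u(x, y) = - x^{2}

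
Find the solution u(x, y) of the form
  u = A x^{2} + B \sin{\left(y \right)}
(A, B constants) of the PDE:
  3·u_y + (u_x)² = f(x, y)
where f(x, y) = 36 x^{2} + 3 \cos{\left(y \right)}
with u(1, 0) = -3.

Substitute the ansatz u = A x^{2} + B \sin{\left(y \right)} into the left-hand side.
Derivatives of the ansatz:
  u_y = B \cos{\left(y \right)}
  u_x = 2 A x
Term by term:
  3·u_y = 3 B \cos{\left(y \right)}
  (u_x)² = 4 A^{2} x^{2}
So the left-hand side equals
  4 A^{2} x^{2} + 3 B \cos{\left(y \right)}
This must equal f(x, y) = 36 x^{2} + 3 \cos{\left(y \right)} identically.
Matching coefficients of the independent functions:
  [x^{2}]:  4 A^{2} = 36
  [\cos{\left(y \right)}]:  3 B = 3
These equations allow (A, B) = (-3, 1) or (3, 1).
Impose the point condition(s):
  u(1, 0) = -3  ⟹  A = -3
Only A = -3, B = 1 satisfies everything.
Hence u(x, y) = - 3 x^{2} + \sin{\left(y \right)}.

Answer: u(x, y) = - 3 x^{2} + \sin{\left(y \right)}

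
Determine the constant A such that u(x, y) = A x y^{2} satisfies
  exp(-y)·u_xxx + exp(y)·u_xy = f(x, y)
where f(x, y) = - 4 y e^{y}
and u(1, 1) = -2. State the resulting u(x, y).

Substitute the ansatz u = A x y^{2} into the left-hand side.
Derivatives of the ansatz:
  u_xxx = 0
  u_xy = 2 A y
Term by term:
  exp(-y)·u_xxx = 0
  exp(y)·u_xy = 2 A y e^{y}
So the left-hand side equals
  2 A y e^{y}
This must equal f(x, y) = - 4 y e^{y} identically.
Matching coefficients of the independent functions:
  [y e^{y}]:  2 A = -4
Solving: A = -2.
Check against the point condition:
  u(1, 1) = -2  ⟹  A = -2  ✓
Hence u(x, y) = - 2 x y^{2}.

Answer: u(x, y) = - 2 x y^{2}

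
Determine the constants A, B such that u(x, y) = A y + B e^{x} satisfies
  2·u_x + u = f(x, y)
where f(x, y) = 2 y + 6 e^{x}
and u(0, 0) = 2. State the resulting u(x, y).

Answer: u(x, y) = 2 y + 2 e^{x}

Derivation:
Substitute the ansatz u = A y + B e^{x} into the left-hand side.
Derivatives of the ansatz:
  u_x = B e^{x}
Term by term:
  2·u_x = 2 B e^{x}
  u = A y + B e^{x}
So the left-hand side equals
  A y + 3 B e^{x}
This must equal f(x, y) = 2 y + 6 e^{x} identically.
Matching coefficients of the independent functions:
  [y]:  A = 2
  [e^{x}]:  3 B = 6
Solving: A = 2, B = 2.
Check against the point condition:
  u(0, 0) = 2  ⟹  B = 2  ✓
Hence u(x, y) = 2 y + 2 e^{x}.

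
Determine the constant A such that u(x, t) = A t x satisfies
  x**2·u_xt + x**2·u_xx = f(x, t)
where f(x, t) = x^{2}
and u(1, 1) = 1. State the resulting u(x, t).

Substitute the ansatz u = A t x into the left-hand side.
Derivatives of the ansatz:
  u_xt = A
  u_xx = 0
Term by term:
  x**2·u_xt = A x^{2}
  x**2·u_xx = 0
So the left-hand side equals
  A x^{2}
This must equal f(x, t) = x^{2} identically.
Matching coefficients of the independent functions:
  [x^{2}]:  A = 1
Solving: A = 1.
Check against the point condition:
  u(1, 1) = 1  ⟹  A = 1  ✓
Hence u(x, t) = t x.

Answer: u(x, t) = t x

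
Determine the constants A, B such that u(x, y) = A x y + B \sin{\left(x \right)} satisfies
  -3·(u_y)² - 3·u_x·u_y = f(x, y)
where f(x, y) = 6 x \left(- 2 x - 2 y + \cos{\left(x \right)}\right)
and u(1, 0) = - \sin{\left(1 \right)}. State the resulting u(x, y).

Substitute the ansatz u = A x y + B \sin{\left(x \right)} into the left-hand side.
Derivatives of the ansatz:
  u_y = A x
  u_x = A y + B \cos{\left(x \right)}
Term by term:
  -3·(u_y)² = - 3 A^{2} x^{2}
  -3·u_x·u_y = - 3 A^{2} x y - 3 A B x \cos{\left(x \right)}
So the left-hand side equals
  - 3 A^{2} x^{2} - 3 A^{2} x y - 3 A B x \cos{\left(x \right)}
This must equal f(x, y) identically; expanded, f = - 12 x^{2} - 12 x y + 6 x \cos{\left(x \right)}.
Matching coefficients of the independent functions:
  [x^{2}, x y]:  - 3 A^{2} = -12
  [x \cos{\left(x \right)}]:  - 3 A B = 6
These equations allow (A, B) = (-2, 1) or (2, -1).
Impose the point condition(s):
  u(1, 0) = - \sin{\left(1 \right)}  ⟹  B \sin{\left(1 \right)} = - \sin{\left(1 \right)}
Only A = 2, B = -1 satisfies everything.
Hence u(x, y) = 2 x y - \sin{\left(x \right)}.

Answer: u(x, y) = 2 x y - \sin{\left(x \right)}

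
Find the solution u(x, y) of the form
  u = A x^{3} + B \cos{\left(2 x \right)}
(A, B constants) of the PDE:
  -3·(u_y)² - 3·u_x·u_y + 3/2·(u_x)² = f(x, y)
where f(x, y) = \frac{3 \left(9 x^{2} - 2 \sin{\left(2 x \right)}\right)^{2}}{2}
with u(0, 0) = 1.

Substitute the ansatz u = A x^{3} + B \cos{\left(2 x \right)} into the left-hand side.
Derivatives of the ansatz:
  u_y = 0
  u_x = 3 A x^{2} - 2 B \sin{\left(2 x \right)}
Term by term:
  -3·(u_y)² = 0
  -3·u_x·u_y = 0
  3/2·(u_x)² = \frac{27 A^{2} x^{4}}{2} - 18 A B x^{2} \sin{\left(2 x \right)} + 6 B^{2} \sin^{2}{\left(2 x \right)}
So the left-hand side equals
  \frac{27 A^{2} x^{4}}{2} - 18 A B x^{2} \sin{\left(2 x \right)} + 6 B^{2} \sin^{2}{\left(2 x \right)}
This must equal f(x, y) identically; expanded, f = \frac{243 x^{4}}{2} - 54 x^{2} \sin{\left(2 x \right)} + 6 \sin^{2}{\left(2 x \right)}.
Matching coefficients of the independent functions:
  [x^{4}]:  \frac{27 A^{2}}{2} = \frac{243}{2}
  [x^{2} \sin{\left(2 x \right)}]:  - 18 A B = -54
  [\sin^{2}{\left(2 x \right)}]:  6 B^{2} = 6
These equations allow (A, B) = (-3, -1) or (3, 1).
Impose the point condition(s):
  u(0, 0) = 1  ⟹  B = 1
Only A = 3, B = 1 satisfies everything.
Hence u(x, y) = 3 x^{3} + \cos{\left(2 x \right)}.

Answer: u(x, y) = 3 x^{3} + \cos{\left(2 x \right)}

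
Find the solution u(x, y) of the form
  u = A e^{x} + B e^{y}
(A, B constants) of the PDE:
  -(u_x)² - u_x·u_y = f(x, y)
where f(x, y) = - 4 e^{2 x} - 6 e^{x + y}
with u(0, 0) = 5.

Answer: u(x, y) = 2 e^{x} + 3 e^{y}

Derivation:
Substitute the ansatz u = A e^{x} + B e^{y} into the left-hand side.
Derivatives of the ansatz:
  u_x = A e^{x}
  u_y = B e^{y}
Term by term:
  -(u_x)² = - A^{2} e^{2 x}
  -u_x·u_y = - A B e^{x} e^{y}
So the left-hand side equals
  - A^{2} e^{2 x} - A B e^{x} e^{y}
This must equal f(x, y) identically; expanded, f = - 4 e^{2 x} - 6 e^{x} e^{y}.
Matching coefficients of the independent functions:
  [e^{x} e^{y}]:  - A B = -6
  [e^{2 x}]:  - A^{2} = -4
These equations allow (A, B) = (-2, -3) or (2, 3).
Impose the point condition(s):
  u(0, 0) = 5  ⟹  A + B = 5
Only A = 2, B = 3 satisfies everything.
Hence u(x, y) = 2 e^{x} + 3 e^{y}.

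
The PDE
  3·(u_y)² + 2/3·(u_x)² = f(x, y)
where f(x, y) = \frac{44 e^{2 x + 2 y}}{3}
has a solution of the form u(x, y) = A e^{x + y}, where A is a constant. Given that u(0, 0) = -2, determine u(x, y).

Substitute the ansatz u = A e^{x + y} into the left-hand side.
Derivatives of the ansatz:
  u_y = A e^{x} e^{y}
  u_x = A e^{x} e^{y}
Term by term:
  3·(u_y)² = 3 A^{2} e^{2 x} e^{2 y}
  2/3·(u_x)² = \frac{2 A^{2} e^{2 x} e^{2 y}}{3}
So the left-hand side equals
  \frac{11 A^{2} e^{2 x} e^{2 y}}{3}
This must equal f(x, y) identically; expanded, f = \frac{44 e^{2 x} e^{2 y}}{3}.
Matching coefficients of the independent functions:
  [e^{2 x} e^{2 y}]:  \frac{11 A^{2}}{3} = \frac{44}{3}
These equations allow (A) = (-2) or (2).
Impose the point condition(s):
  u(0, 0) = -2  ⟹  A = -2
Only A = -2 satisfies everything.
Hence u(x, y) = - 2 e^{x + y}.

Answer: u(x, y) = - 2 e^{x + y}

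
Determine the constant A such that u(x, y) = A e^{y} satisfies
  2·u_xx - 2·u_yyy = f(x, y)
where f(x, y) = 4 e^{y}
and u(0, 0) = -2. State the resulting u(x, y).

Substitute the ansatz u = A e^{y} into the left-hand side.
Derivatives of the ansatz:
  u_xx = 0
  u_yyy = A e^{y}
Term by term:
  2·u_xx = 0
  -2·u_yyy = - 2 A e^{y}
So the left-hand side equals
  - 2 A e^{y}
This must equal f(x, y) = 4 e^{y} identically.
Matching coefficients of the independent functions:
  [e^{y}]:  - 2 A = 4
Solving: A = -2.
Check against the point condition:
  u(0, 0) = -2  ⟹  A = -2  ✓
Hence u(x, y) = - 2 e^{y}.

Answer: u(x, y) = - 2 e^{y}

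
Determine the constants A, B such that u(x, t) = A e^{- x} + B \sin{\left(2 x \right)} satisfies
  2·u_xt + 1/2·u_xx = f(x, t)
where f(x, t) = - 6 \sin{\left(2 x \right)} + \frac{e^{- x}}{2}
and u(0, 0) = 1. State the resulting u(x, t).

Answer: u(x, t) = 3 \sin{\left(2 x \right)} + e^{- x}

Derivation:
Substitute the ansatz u = A e^{- x} + B \sin{\left(2 x \right)} into the left-hand side.
Derivatives of the ansatz:
  u_xt = 0
  u_xx = A e^{- x} - 4 B \sin{\left(2 x \right)}
Term by term:
  2·u_xt = 0
  1/2·u_xx = \frac{A e^{- x}}{2} - 2 B \sin{\left(2 x \right)}
So the left-hand side equals
  \frac{A e^{- x}}{2} - 2 B \sin{\left(2 x \right)}
This must equal f(x, t) = - 6 \sin{\left(2 x \right)} + \frac{e^{- x}}{2} identically.
Matching coefficients of the independent functions:
  [e^{- x}]:  \frac{A}{2} = \frac{1}{2}
  [\sin{\left(2 x \right)}]:  - 2 B = -6
Solving: A = 1, B = 3.
Check against the point condition:
  u(0, 0) = 1  ⟹  A = 1  ✓
Hence u(x, t) = 3 \sin{\left(2 x \right)} + e^{- x}.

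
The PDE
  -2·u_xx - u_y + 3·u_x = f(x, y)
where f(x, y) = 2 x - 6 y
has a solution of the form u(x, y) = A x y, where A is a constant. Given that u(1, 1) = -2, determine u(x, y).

Substitute the ansatz u = A x y into the left-hand side.
Derivatives of the ansatz:
  u_xx = 0
  u_y = A x
  u_x = A y
Term by term:
  -2·u_xx = 0
  -u_y = - A x
  3·u_x = 3 A y
So the left-hand side equals
  - A x + 3 A y
This must equal f(x, y) = 2 x - 6 y identically.
Matching coefficients of the independent functions:
  [x]:  - A = 2
  [y]:  3 A = -6
Solving: A = -2.
Check against the point condition:
  u(1, 1) = -2  ⟹  A = -2  ✓
Hence u(x, y) = - 2 x y.

Answer: u(x, y) = - 2 x y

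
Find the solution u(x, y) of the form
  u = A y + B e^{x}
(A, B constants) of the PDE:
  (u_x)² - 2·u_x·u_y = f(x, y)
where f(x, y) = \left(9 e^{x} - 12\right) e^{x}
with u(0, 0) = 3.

Substitute the ansatz u = A y + B e^{x} into the left-hand side.
Derivatives of the ansatz:
  u_x = B e^{x}
  u_y = A
Term by term:
  (u_x)² = B^{2} e^{2 x}
  -2·u_x·u_y = - 2 A B e^{x}
So the left-hand side equals
  - 2 A B e^{x} + B^{2} e^{2 x}
This must equal f(x, y) = \left(9 e^{x} - 12\right) e^{x} identically.
Matching coefficients of the independent functions:
  [e^{x}]:  - 2 A B = -12
  [e^{2 x}]:  B^{2} = 9
These equations allow (A, B) = (-2, -3) or (2, 3).
Impose the point condition(s):
  u(0, 0) = 3  ⟹  B = 3
Only A = 2, B = 3 satisfies everything.
Hence u(x, y) = 2 y + 3 e^{x}.

Answer: u(x, y) = 2 y + 3 e^{x}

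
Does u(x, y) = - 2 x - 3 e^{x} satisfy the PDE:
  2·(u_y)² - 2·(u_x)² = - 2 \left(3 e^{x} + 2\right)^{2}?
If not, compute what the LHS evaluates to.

Evaluate each term of the left-hand side for u = - 2 x - 3 e^{x}.
Derivatives:
  u_y = 0
  u_x = - 3 e^{x} - 2
Terms:
  2·(u_y)² = 0
  -2·(u_x)² = - 2 \left(3 e^{x} + 2\right)^{2}
Sum: LHS = - 2 \left(3 e^{x} + 2\right)^{2}
This is exactly the given right-hand side, so u is a solution.

Answer: Yes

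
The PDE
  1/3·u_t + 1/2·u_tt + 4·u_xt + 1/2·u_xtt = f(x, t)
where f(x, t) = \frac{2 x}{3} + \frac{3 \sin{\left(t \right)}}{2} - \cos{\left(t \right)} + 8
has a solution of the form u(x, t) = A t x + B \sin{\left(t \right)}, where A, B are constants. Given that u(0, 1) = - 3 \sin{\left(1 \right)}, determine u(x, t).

Substitute the ansatz u = A t x + B \sin{\left(t \right)} into the left-hand side.
Derivatives of the ansatz:
  u_t = A x + B \cos{\left(t \right)}
  u_tt = - B \sin{\left(t \right)}
  u_xt = A
  u_xtt = 0
Term by term:
  1/3·u_t = \frac{A x}{3} + \frac{B \cos{\left(t \right)}}{3}
  1/2·u_tt = - \frac{B \sin{\left(t \right)}}{2}
  4·u_xt = 4 A
  1/2·u_xtt = 0
So the left-hand side equals
  \frac{A x}{3} + 4 A - \frac{B \sin{\left(t \right)}}{2} + \frac{B \cos{\left(t \right)}}{3}
This must equal f(x, t) = \frac{2 x}{3} + \frac{3 \sin{\left(t \right)}}{2} - \cos{\left(t \right)} + 8 identically.
Matching coefficients of the independent functions:
  [constant term]:  4 A = 8
  [x]:  \frac{A}{3} = \frac{2}{3}
  [\sin{\left(t \right)}]:  - \frac{B}{2} = \frac{3}{2}
  [\cos{\left(t \right)}]:  \frac{B}{3} = -1
Solving: A = 2, B = -3.
Check against the point condition:
  u(0, 1) = - 3 \sin{\left(1 \right)}  ⟹  B \sin{\left(1 \right)} = - 3 \sin{\left(1 \right)}  ✓
Hence u(x, t) = 2 t x - 3 \sin{\left(t \right)}.

Answer: u(x, t) = 2 t x - 3 \sin{\left(t \right)}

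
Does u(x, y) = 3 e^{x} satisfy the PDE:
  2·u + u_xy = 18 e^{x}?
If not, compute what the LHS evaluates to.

Evaluate each term of the left-hand side for u = 3 e^{x}.
Derivatives:
  u_xy = 0
Terms:
  2·u = 6 e^{x}
  u_xy = 0
Sum: LHS = 6 e^{x}
Given right-hand side: 18 e^{x}. Difference LHS − RHS = - 12 e^{x} ≠ 0, so u is not a solution.

Answer: No, the LHS evaluates to 6 e^{x}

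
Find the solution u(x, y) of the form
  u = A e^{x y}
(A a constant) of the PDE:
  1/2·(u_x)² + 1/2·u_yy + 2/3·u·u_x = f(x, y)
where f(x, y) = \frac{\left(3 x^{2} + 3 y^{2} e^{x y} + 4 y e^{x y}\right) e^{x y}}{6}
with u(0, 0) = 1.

Substitute the ansatz u = A e^{x y} into the left-hand side.
Derivatives of the ansatz:
  u_x = A y e^{x y}
  u_yy = A x^{2} e^{x y}
Term by term:
  1/2·(u_x)² = \frac{A^{2} y^{2} e^{2 x y}}{2}
  1/2·u_yy = \frac{A x^{2} e^{x y}}{2}
  2/3·u·u_x = \frac{2 A^{2} y e^{2 x y}}{3}
So the left-hand side equals
  \frac{A^{2} y^{2} e^{2 x y}}{2} + \frac{2 A^{2} y e^{2 x y}}{3} + \frac{A x^{2} e^{x y}}{2}
This must equal f(x, y) identically; expanded, f = \frac{x^{2} e^{x y}}{2} + \frac{y^{2} e^{2 x y}}{2} + \frac{2 y e^{2 x y}}{3}.
Matching coefficients of the independent functions:
  [x^{2} e^{x y}]:  \frac{A}{2} = \frac{1}{2}
  [y e^{2 x y}]:  \frac{2 A^{2}}{3} = \frac{2}{3}
  [y^{2} e^{2 x y}]:  \frac{A^{2}}{2} = \frac{1}{2}
Solving: A = 1.
Check against the point condition:
  u(0, 0) = 1  ⟹  A = 1  ✓
Hence u(x, y) = e^{x y}.

Answer: u(x, y) = e^{x y}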